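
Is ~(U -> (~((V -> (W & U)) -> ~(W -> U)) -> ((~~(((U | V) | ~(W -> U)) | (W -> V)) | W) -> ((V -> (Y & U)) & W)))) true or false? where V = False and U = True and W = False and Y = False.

W & U = False & True = False
V -> (W & U) = False -> False = True
W -> U = False -> True = True
~(W -> U) = ~True = False
(V -> (W & U)) -> ~(W -> U) = True -> False = False
~((V -> (W & U)) -> ~(W -> U)) = ~False = True
U | V = True | False = True
W -> U = False -> True = True
~(W -> U) = ~True = False
(U | V) | ~(W -> U) = True | False = True
W -> V = False -> False = True
((U | V) | ~(W -> U)) | (W -> V) = True | True = True
~(((U | V) | ~(W -> U)) | (W -> V)) = ~True = False
~~(((U | V) | ~(W -> U)) | (W -> V)) = ~False = True
~~(((U | V) | ~(W -> U)) | (W -> V)) | W = True | False = True
Y & U = False & True = False
V -> (Y & U) = False -> False = True
(V -> (Y & U)) & W = True & False = False
(~~(((U | V) | ~(W -> U)) | (W -> V)) | W) -> ((V -> (Y & U)) & W) = True -> False = False
~((V -> (W & U)) -> ~(W -> U)) -> ((~~(((U | V) | ~(W -> U)) | (W -> V)) | W) -> ((V -> (Y & U)) & W)) = True -> False = False
U -> (~((V -> (W & U)) -> ~(W -> U)) -> ((~~(((U | V) | ~(W -> U)) | (W -> V)) | W) -> ((V -> (Y & U)) & W))) = True -> False = False
~(U -> (~((V -> (W & U)) -> ~(W -> U)) -> ((~~(((U | V) | ~(W -> U)) | (W -> V)) | W) -> ((V -> (Y & U)) & W)))) = ~False = True

True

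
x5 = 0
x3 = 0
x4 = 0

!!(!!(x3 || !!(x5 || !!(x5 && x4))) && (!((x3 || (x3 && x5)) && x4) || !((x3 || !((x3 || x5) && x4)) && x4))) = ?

x5 && x4 = 0 && 0 = 0
!(x5 && x4) = !0 = 1
!!(x5 && x4) = !1 = 0
x5 || !!(x5 && x4) = 0 || 0 = 0
!(x5 || !!(x5 && x4)) = !0 = 1
!!(x5 || !!(x5 && x4)) = !1 = 0
x3 || !!(x5 || !!(x5 && x4)) = 0 || 0 = 0
!(x3 || !!(x5 || !!(x5 && x4))) = !0 = 1
!!(x3 || !!(x5 || !!(x5 && x4))) = !1 = 0
x3 && x5 = 0 && 0 = 0
x3 || (x3 && x5) = 0 || 0 = 0
(x3 || (x3 && x5)) && x4 = 0 && 0 = 0
!((x3 || (x3 && x5)) && x4) = !0 = 1
x3 || x5 = 0 || 0 = 0
(x3 || x5) && x4 = 0 && 0 = 0
!((x3 || x5) && x4) = !0 = 1
x3 || !((x3 || x5) && x4) = 0 || 1 = 1
(x3 || !((x3 || x5) && x4)) && x4 = 1 && 0 = 0
!((x3 || !((x3 || x5) && x4)) && x4) = !0 = 1
!((x3 || (x3 && x5)) && x4) || !((x3 || !((x3 || x5) && x4)) && x4) = 1 || 1 = 1
!!(x3 || !!(x5 || !!(x5 && x4))) && (!((x3 || (x3 && x5)) && x4) || !((x3 || !((x3 || x5) && x4)) && x4)) = 0 && 1 = 0
!(!!(x3 || !!(x5 || !!(x5 && x4))) && (!((x3 || (x3 && x5)) && x4) || !((x3 || !((x3 || x5) && x4)) && x4))) = !0 = 1
!!(!!(x3 || !!(x5 || !!(x5 && x4))) && (!((x3 || (x3 && x5)) && x4) || !((x3 || !((x3 || x5) && x4)) && x4))) = !1 = 0

0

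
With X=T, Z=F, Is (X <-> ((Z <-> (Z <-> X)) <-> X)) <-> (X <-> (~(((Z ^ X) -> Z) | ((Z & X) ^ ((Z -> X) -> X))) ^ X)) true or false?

Z <-> X = F <-> T = F
Z <-> (Z <-> X) = F <-> F = T
(Z <-> (Z <-> X)) <-> X = T <-> T = T
X <-> ((Z <-> (Z <-> X)) <-> X) = T <-> T = T
Z ^ X = F ^ T = T
(Z ^ X) -> Z = T -> F = F
Z & X = F & T = F
Z -> X = F -> T = T
(Z -> X) -> X = T -> T = T
(Z & X) ^ ((Z -> X) -> X) = F ^ T = T
((Z ^ X) -> Z) | ((Z & X) ^ ((Z -> X) -> X)) = F | T = T
~(((Z ^ X) -> Z) | ((Z & X) ^ ((Z -> X) -> X))) = ~T = F
~(((Z ^ X) -> Z) | ((Z & X) ^ ((Z -> X) -> X))) ^ X = F ^ T = T
X <-> (~(((Z ^ X) -> Z) | ((Z & X) ^ ((Z -> X) -> X))) ^ X) = T <-> T = T
(X <-> ((Z <-> (Z <-> X)) <-> X)) <-> (X <-> (~(((Z ^ X) -> Z) | ((Z & X) ^ ((Z -> X) -> X))) ^ X)) = T <-> T = T

T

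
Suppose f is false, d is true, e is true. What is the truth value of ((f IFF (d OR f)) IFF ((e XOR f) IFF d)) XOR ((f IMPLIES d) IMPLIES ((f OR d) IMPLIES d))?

T

d OR f = T OR F = T
f IFF (d OR f) = F IFF T = F
e XOR f = T XOR F = T
(e XOR f) IFF d = T IFF T = T
(f IFF (d OR f)) IFF ((e XOR f) IFF d) = F IFF T = F
f IMPLIES d = F IMPLIES T = T
f OR d = F OR T = T
(f OR d) IMPLIES d = T IMPLIES T = T
(f IMPLIES d) IMPLIES ((f OR d) IMPLIES d) = T IMPLIES T = T
((f IFF (d OR f)) IFF ((e XOR f) IFF d)) XOR ((f IMPLIES d) IMPLIES ((f OR d) IMPLIES d)) = F XOR T = T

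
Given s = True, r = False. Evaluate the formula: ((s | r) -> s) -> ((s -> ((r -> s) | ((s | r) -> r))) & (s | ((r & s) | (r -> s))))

Substituting s=True, r=False:
s | r = True | False = True
(s | r) -> s = True -> True = True
r -> s = False -> True = True
s | r = True | False = True
(s | r) -> r = True -> False = False
(r -> s) | ((s | r) -> r) = True | False = True
s -> ((r -> s) | ((s | r) -> r)) = True -> True = True
r & s = False & True = False
r -> s = False -> True = True
(r & s) | (r -> s) = False | True = True
s | ((r & s) | (r -> s)) = True | True = True
(s -> ((r -> s) | ((s | r) -> r))) & (s | ((r & s) | (r -> s))) = True & True = True
((s | r) -> s) -> ((s -> ((r -> s) | ((s | r) -> r))) & (s | ((r & s) | (r -> s)))) = True -> True = True

True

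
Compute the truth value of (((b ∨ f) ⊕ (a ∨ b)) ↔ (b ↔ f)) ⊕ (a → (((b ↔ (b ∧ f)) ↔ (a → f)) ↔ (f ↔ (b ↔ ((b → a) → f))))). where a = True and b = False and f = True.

b ∨ f = False ∨ True = True
a ∨ b = True ∨ False = True
(b ∨ f) ⊕ (a ∨ b) = True ⊕ True = False
b ↔ f = False ↔ True = False
((b ∨ f) ⊕ (a ∨ b)) ↔ (b ↔ f) = False ↔ False = True
b ∧ f = False ∧ True = False
b ↔ (b ∧ f) = False ↔ False = True
a → f = True → True = True
(b ↔ (b ∧ f)) ↔ (a → f) = True ↔ True = True
b → a = False → True = True
(b → a) → f = True → True = True
b ↔ ((b → a) → f) = False ↔ True = False
f ↔ (b ↔ ((b → a) → f)) = True ↔ False = False
((b ↔ (b ∧ f)) ↔ (a → f)) ↔ (f ↔ (b ↔ ((b → a) → f))) = True ↔ False = False
a → (((b ↔ (b ∧ f)) ↔ (a → f)) ↔ (f ↔ (b ↔ ((b → a) → f)))) = True → False = False
(((b ∨ f) ⊕ (a ∨ b)) ↔ (b ↔ f)) ⊕ (a → (((b ↔ (b ∧ f)) ↔ (a → f)) ↔ (f ↔ (b ↔ ((b → a) → f))))) = True ⊕ False = True

True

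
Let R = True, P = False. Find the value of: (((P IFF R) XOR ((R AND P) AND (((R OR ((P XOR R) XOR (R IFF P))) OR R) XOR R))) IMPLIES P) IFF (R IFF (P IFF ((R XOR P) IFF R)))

False

P IFF R = False IFF True = False
R AND P = True AND False = False
P XOR R = False XOR True = True
R IFF P = True IFF False = False
(P XOR R) XOR (R IFF P) = True XOR False = True
R OR ((P XOR R) XOR (R IFF P)) = True OR True = True
(R OR ((P XOR R) XOR (R IFF P))) OR R = True OR True = True
((R OR ((P XOR R) XOR (R IFF P))) OR R) XOR R = True XOR True = False
(R AND P) AND (((R OR ((P XOR R) XOR (R IFF P))) OR R) XOR R) = False AND False = False
(P IFF R) XOR ((R AND P) AND (((R OR ((P XOR R) XOR (R IFF P))) OR R) XOR R)) = False XOR False = False
((P IFF R) XOR ((R AND P) AND (((R OR ((P XOR R) XOR (R IFF P))) OR R) XOR R))) IMPLIES P = False IMPLIES False = True
R XOR P = True XOR False = True
(R XOR P) IFF R = True IFF True = True
P IFF ((R XOR P) IFF R) = False IFF True = False
R IFF (P IFF ((R XOR P) IFF R)) = True IFF False = False
(((P IFF R) XOR ((R AND P) AND (((R OR ((P XOR R) XOR (R IFF P))) OR R) XOR R))) IMPLIES P) IFF (R IFF (P IFF ((R XOR P) IFF R))) = True IFF False = False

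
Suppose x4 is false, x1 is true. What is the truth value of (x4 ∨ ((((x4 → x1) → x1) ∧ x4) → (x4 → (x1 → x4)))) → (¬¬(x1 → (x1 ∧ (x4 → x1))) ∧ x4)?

x4 → x1 = False → True = True
(x4 → x1) → x1 = True → True = True
((x4 → x1) → x1) ∧ x4 = True ∧ False = False
x1 → x4 = True → False = False
x4 → (x1 → x4) = False → False = True
(((x4 → x1) → x1) ∧ x4) → (x4 → (x1 → x4)) = False → True = True
x4 ∨ ((((x4 → x1) → x1) ∧ x4) → (x4 → (x1 → x4))) = False ∨ True = True
x4 → x1 = False → True = True
x1 ∧ (x4 → x1) = True ∧ True = True
x1 → (x1 ∧ (x4 → x1)) = True → True = True
¬(x1 → (x1 ∧ (x4 → x1))) = ¬True = False
¬¬(x1 → (x1 ∧ (x4 → x1))) = ¬False = True
¬¬(x1 → (x1 ∧ (x4 → x1))) ∧ x4 = True ∧ False = False
(x4 ∨ ((((x4 → x1) → x1) ∧ x4) → (x4 → (x1 → x4)))) → (¬¬(x1 → (x1 ∧ (x4 → x1))) ∧ x4) = True → False = False

False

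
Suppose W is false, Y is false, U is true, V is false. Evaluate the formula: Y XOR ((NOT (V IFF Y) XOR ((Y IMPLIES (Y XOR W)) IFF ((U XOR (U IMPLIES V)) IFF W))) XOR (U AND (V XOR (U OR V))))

T

Substituting W=F, Y=F, U=T, V=F:
V IFF Y = F IFF F = T
NOT (V IFF Y) = NOT T = F
Y XOR W = F XOR F = F
Y IMPLIES (Y XOR W) = F IMPLIES F = T
U IMPLIES V = T IMPLIES F = F
U XOR (U IMPLIES V) = T XOR F = T
(U XOR (U IMPLIES V)) IFF W = T IFF F = F
(Y IMPLIES (Y XOR W)) IFF ((U XOR (U IMPLIES V)) IFF W) = T IFF F = F
NOT (V IFF Y) XOR ((Y IMPLIES (Y XOR W)) IFF ((U XOR (U IMPLIES V)) IFF W)) = F XOR F = F
U OR V = T OR F = T
V XOR (U OR V) = F XOR T = T
U AND (V XOR (U OR V)) = T AND T = T
(NOT (V IFF Y) XOR ((Y IMPLIES (Y XOR W)) IFF ((U XOR (U IMPLIES V)) IFF W))) XOR (U AND (V XOR (U OR V))) = F XOR T = T
Y XOR ((NOT (V IFF Y) XOR ((Y IMPLIES (Y XOR W)) IFF ((U XOR (U IMPLIES V)) IFF W))) XOR (U AND (V XOR (U OR V)))) = F XOR T = T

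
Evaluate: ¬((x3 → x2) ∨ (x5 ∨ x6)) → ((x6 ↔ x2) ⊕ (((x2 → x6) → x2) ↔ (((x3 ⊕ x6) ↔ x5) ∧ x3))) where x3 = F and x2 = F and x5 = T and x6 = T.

x3 → x2 = F → F = T
x5 ∨ x6 = T ∨ T = T
(x3 → x2) ∨ (x5 ∨ x6) = T ∨ T = T
¬((x3 → x2) ∨ (x5 ∨ x6)) = ¬T = F
x6 ↔ x2 = T ↔ F = F
x2 → x6 = F → T = T
(x2 → x6) → x2 = T → F = F
x3 ⊕ x6 = F ⊕ T = T
(x3 ⊕ x6) ↔ x5 = T ↔ T = T
((x3 ⊕ x6) ↔ x5) ∧ x3 = T ∧ F = F
((x2 → x6) → x2) ↔ (((x3 ⊕ x6) ↔ x5) ∧ x3) = F ↔ F = T
(x6 ↔ x2) ⊕ (((x2 → x6) → x2) ↔ (((x3 ⊕ x6) ↔ x5) ∧ x3)) = F ⊕ T = T
¬((x3 → x2) ∨ (x5 ∨ x6)) → ((x6 ↔ x2) ⊕ (((x2 → x6) → x2) ↔ (((x3 ⊕ x6) ↔ x5) ∧ x3))) = F → T = T

T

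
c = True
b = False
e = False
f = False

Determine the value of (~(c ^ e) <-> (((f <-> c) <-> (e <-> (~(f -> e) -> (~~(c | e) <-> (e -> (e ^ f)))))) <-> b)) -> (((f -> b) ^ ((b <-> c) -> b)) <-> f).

True

c ^ e = True ^ False = True
~(c ^ e) = ~True = False
f <-> c = False <-> True = False
f -> e = False -> False = True
~(f -> e) = ~True = False
c | e = True | False = True
~(c | e) = ~True = False
~~(c | e) = ~False = True
e ^ f = False ^ False = False
e -> (e ^ f) = False -> False = True
~~(c | e) <-> (e -> (e ^ f)) = True <-> True = True
~(f -> e) -> (~~(c | e) <-> (e -> (e ^ f))) = False -> True = True
e <-> (~(f -> e) -> (~~(c | e) <-> (e -> (e ^ f)))) = False <-> True = False
(f <-> c) <-> (e <-> (~(f -> e) -> (~~(c | e) <-> (e -> (e ^ f))))) = False <-> False = True
((f <-> c) <-> (e <-> (~(f -> e) -> (~~(c | e) <-> (e -> (e ^ f)))))) <-> b = True <-> False = False
~(c ^ e) <-> (((f <-> c) <-> (e <-> (~(f -> e) -> (~~(c | e) <-> (e -> (e ^ f)))))) <-> b) = False <-> False = True
f -> b = False -> False = True
b <-> c = False <-> True = False
(b <-> c) -> b = False -> False = True
(f -> b) ^ ((b <-> c) -> b) = True ^ True = False
((f -> b) ^ ((b <-> c) -> b)) <-> f = False <-> False = True
(~(c ^ e) <-> (((f <-> c) <-> (e <-> (~(f -> e) -> (~~(c | e) <-> (e -> (e ^ f)))))) <-> b)) -> (((f -> b) ^ ((b <-> c) -> b)) <-> f) = True -> True = True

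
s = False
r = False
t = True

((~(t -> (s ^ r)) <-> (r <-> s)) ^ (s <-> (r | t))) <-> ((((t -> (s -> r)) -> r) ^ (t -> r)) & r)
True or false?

False

s ^ r = False ^ False = False
t -> (s ^ r) = True -> False = False
~(t -> (s ^ r)) = ~False = True
r <-> s = False <-> False = True
~(t -> (s ^ r)) <-> (r <-> s) = True <-> True = True
r | t = False | True = True
s <-> (r | t) = False <-> True = False
(~(t -> (s ^ r)) <-> (r <-> s)) ^ (s <-> (r | t)) = True ^ False = True
s -> r = False -> False = True
t -> (s -> r) = True -> True = True
(t -> (s -> r)) -> r = True -> False = False
t -> r = True -> False = False
((t -> (s -> r)) -> r) ^ (t -> r) = False ^ False = False
(((t -> (s -> r)) -> r) ^ (t -> r)) & r = False & False = False
((~(t -> (s ^ r)) <-> (r <-> s)) ^ (s <-> (r | t))) <-> ((((t -> (s -> r)) -> r) ^ (t -> r)) & r) = True <-> False = False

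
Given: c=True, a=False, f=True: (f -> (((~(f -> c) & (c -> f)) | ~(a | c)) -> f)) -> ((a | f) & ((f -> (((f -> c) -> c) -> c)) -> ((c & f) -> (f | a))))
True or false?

f -> c = True -> True = True
~(f -> c) = ~True = False
c -> f = True -> True = True
~(f -> c) & (c -> f) = False & True = False
a | c = False | True = True
~(a | c) = ~True = False
(~(f -> c) & (c -> f)) | ~(a | c) = False | False = False
((~(f -> c) & (c -> f)) | ~(a | c)) -> f = False -> True = True
f -> (((~(f -> c) & (c -> f)) | ~(a | c)) -> f) = True -> True = True
a | f = False | True = True
f -> c = True -> True = True
(f -> c) -> c = True -> True = True
((f -> c) -> c) -> c = True -> True = True
f -> (((f -> c) -> c) -> c) = True -> True = True
c & f = True & True = True
f | a = True | False = True
(c & f) -> (f | a) = True -> True = True
(f -> (((f -> c) -> c) -> c)) -> ((c & f) -> (f | a)) = True -> True = True
(a | f) & ((f -> (((f -> c) -> c) -> c)) -> ((c & f) -> (f | a))) = True & True = True
(f -> (((~(f -> c) & (c -> f)) | ~(a | c)) -> f)) -> ((a | f) & ((f -> (((f -> c) -> c) -> c)) -> ((c & f) -> (f | a)))) = True -> True = True

True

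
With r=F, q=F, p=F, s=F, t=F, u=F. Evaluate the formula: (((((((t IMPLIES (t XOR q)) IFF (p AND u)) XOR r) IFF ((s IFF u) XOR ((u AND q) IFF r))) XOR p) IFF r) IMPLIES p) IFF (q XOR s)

t XOR q = F XOR F = F
t IMPLIES (t XOR q) = F IMPLIES F = T
p AND u = F AND F = F
(t IMPLIES (t XOR q)) IFF (p AND u) = T IFF F = F
((t IMPLIES (t XOR q)) IFF (p AND u)) XOR r = F XOR F = F
s IFF u = F IFF F = T
u AND q = F AND F = F
(u AND q) IFF r = F IFF F = T
(s IFF u) XOR ((u AND q) IFF r) = T XOR T = F
(((t IMPLIES (t XOR q)) IFF (p AND u)) XOR r) IFF ((s IFF u) XOR ((u AND q) IFF r)) = F IFF F = T
((((t IMPLIES (t XOR q)) IFF (p AND u)) XOR r) IFF ((s IFF u) XOR ((u AND q) IFF r))) XOR p = T XOR F = T
(((((t IMPLIES (t XOR q)) IFF (p AND u)) XOR r) IFF ((s IFF u) XOR ((u AND q) IFF r))) XOR p) IFF r = T IFF F = F
((((((t IMPLIES (t XOR q)) IFF (p AND u)) XOR r) IFF ((s IFF u) XOR ((u AND q) IFF r))) XOR p) IFF r) IMPLIES p = F IMPLIES F = T
q XOR s = F XOR F = F
(((((((t IMPLIES (t XOR q)) IFF (p AND u)) XOR r) IFF ((s IFF u) XOR ((u AND q) IFF r))) XOR p) IFF r) IMPLIES p) IFF (q XOR s) = T IFF F = F

F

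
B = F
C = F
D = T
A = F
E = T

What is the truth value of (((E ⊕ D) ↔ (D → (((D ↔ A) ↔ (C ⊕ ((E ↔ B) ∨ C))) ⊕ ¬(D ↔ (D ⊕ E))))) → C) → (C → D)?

T

E ⊕ D = T ⊕ T = F
D ↔ A = T ↔ F = F
E ↔ B = T ↔ F = F
(E ↔ B) ∨ C = F ∨ F = F
C ⊕ ((E ↔ B) ∨ C) = F ⊕ F = F
(D ↔ A) ↔ (C ⊕ ((E ↔ B) ∨ C)) = F ↔ F = T
D ⊕ E = T ⊕ T = F
D ↔ (D ⊕ E) = T ↔ F = F
¬(D ↔ (D ⊕ E)) = ¬F = T
((D ↔ A) ↔ (C ⊕ ((E ↔ B) ∨ C))) ⊕ ¬(D ↔ (D ⊕ E)) = T ⊕ T = F
D → (((D ↔ A) ↔ (C ⊕ ((E ↔ B) ∨ C))) ⊕ ¬(D ↔ (D ⊕ E))) = T → F = F
(E ⊕ D) ↔ (D → (((D ↔ A) ↔ (C ⊕ ((E ↔ B) ∨ C))) ⊕ ¬(D ↔ (D ⊕ E)))) = F ↔ F = T
((E ⊕ D) ↔ (D → (((D ↔ A) ↔ (C ⊕ ((E ↔ B) ∨ C))) ⊕ ¬(D ↔ (D ⊕ E))))) → C = T → F = F
C → D = F → T = T
(((E ⊕ D) ↔ (D → (((D ↔ A) ↔ (C ⊕ ((E ↔ B) ∨ C))) ⊕ ¬(D ↔ (D ⊕ E))))) → C) → (C → D) = F → T = T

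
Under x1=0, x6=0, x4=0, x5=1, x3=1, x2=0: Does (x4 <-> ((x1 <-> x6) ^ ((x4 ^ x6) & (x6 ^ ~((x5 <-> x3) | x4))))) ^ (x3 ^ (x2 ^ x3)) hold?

0

x1 <-> x6 = 0 <-> 0 = 1
x4 ^ x6 = 0 ^ 0 = 0
x5 <-> x3 = 1 <-> 1 = 1
(x5 <-> x3) | x4 = 1 | 0 = 1
~((x5 <-> x3) | x4) = ~1 = 0
x6 ^ ~((x5 <-> x3) | x4) = 0 ^ 0 = 0
(x4 ^ x6) & (x6 ^ ~((x5 <-> x3) | x4)) = 0 & 0 = 0
(x1 <-> x6) ^ ((x4 ^ x6) & (x6 ^ ~((x5 <-> x3) | x4))) = 1 ^ 0 = 1
x4 <-> ((x1 <-> x6) ^ ((x4 ^ x6) & (x6 ^ ~((x5 <-> x3) | x4)))) = 0 <-> 1 = 0
x2 ^ x3 = 0 ^ 1 = 1
x3 ^ (x2 ^ x3) = 1 ^ 1 = 0
(x4 <-> ((x1 <-> x6) ^ ((x4 ^ x6) & (x6 ^ ~((x5 <-> x3) | x4))))) ^ (x3 ^ (x2 ^ x3)) = 0 ^ 0 = 0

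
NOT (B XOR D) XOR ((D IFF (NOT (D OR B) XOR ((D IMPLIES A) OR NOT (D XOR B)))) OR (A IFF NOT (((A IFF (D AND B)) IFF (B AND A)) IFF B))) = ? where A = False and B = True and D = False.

B XOR D = True XOR False = True
NOT (B XOR D) = NOT True = False
D OR B = False OR True = True
NOT (D OR B) = NOT True = False
D IMPLIES A = False IMPLIES False = True
D XOR B = False XOR True = True
NOT (D XOR B) = NOT True = False
(D IMPLIES A) OR NOT (D XOR B) = True OR False = True
NOT (D OR B) XOR ((D IMPLIES A) OR NOT (D XOR B)) = False XOR True = True
D IFF (NOT (D OR B) XOR ((D IMPLIES A) OR NOT (D XOR B))) = False IFF True = False
D AND B = False AND True = False
A IFF (D AND B) = False IFF False = True
B AND A = True AND False = False
(A IFF (D AND B)) IFF (B AND A) = True IFF False = False
((A IFF (D AND B)) IFF (B AND A)) IFF B = False IFF True = False
NOT (((A IFF (D AND B)) IFF (B AND A)) IFF B) = NOT False = True
A IFF NOT (((A IFF (D AND B)) IFF (B AND A)) IFF B) = False IFF True = False
(D IFF (NOT (D OR B) XOR ((D IMPLIES A) OR NOT (D XOR B)))) OR (A IFF NOT (((A IFF (D AND B)) IFF (B AND A)) IFF B)) = False OR False = False
NOT (B XOR D) XOR ((D IFF (NOT (D OR B) XOR ((D IMPLIES A) OR NOT (D XOR B)))) OR (A IFF NOT (((A IFF (D AND B)) IFF (B AND A)) IFF B))) = False XOR False = False

False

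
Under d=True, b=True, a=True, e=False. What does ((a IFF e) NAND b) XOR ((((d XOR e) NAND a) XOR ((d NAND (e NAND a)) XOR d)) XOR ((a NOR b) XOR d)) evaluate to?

True

a IFF e = True IFF False = False
(a IFF e) NAND b = False NAND True = True
d XOR e = True XOR False = True
(d XOR e) NAND a = True NAND True = False
e NAND a = False NAND True = True
d NAND (e NAND a) = True NAND True = False
(d NAND (e NAND a)) XOR d = False XOR True = True
((d XOR e) NAND a) XOR ((d NAND (e NAND a)) XOR d) = False XOR True = True
a NOR b = True NOR True = False
(a NOR b) XOR d = False XOR True = True
(((d XOR e) NAND a) XOR ((d NAND (e NAND a)) XOR d)) XOR ((a NOR b) XOR d) = True XOR True = False
((a IFF e) NAND b) XOR ((((d XOR e) NAND a) XOR ((d NAND (e NAND a)) XOR d)) XOR ((a NOR b) XOR d)) = True XOR False = True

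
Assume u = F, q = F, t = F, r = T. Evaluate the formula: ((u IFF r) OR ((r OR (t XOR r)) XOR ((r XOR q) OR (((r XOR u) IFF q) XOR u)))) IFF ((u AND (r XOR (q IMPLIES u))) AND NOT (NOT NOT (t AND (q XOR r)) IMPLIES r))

u IFF r = F IFF T = F
t XOR r = F XOR T = T
r OR (t XOR r) = T OR T = T
r XOR q = T XOR F = T
r XOR u = T XOR F = T
(r XOR u) IFF q = T IFF F = F
((r XOR u) IFF q) XOR u = F XOR F = F
(r XOR q) OR (((r XOR u) IFF q) XOR u) = T OR F = T
(r OR (t XOR r)) XOR ((r XOR q) OR (((r XOR u) IFF q) XOR u)) = T XOR T = F
(u IFF r) OR ((r OR (t XOR r)) XOR ((r XOR q) OR (((r XOR u) IFF q) XOR u))) = F OR F = F
q IMPLIES u = F IMPLIES F = T
r XOR (q IMPLIES u) = T XOR T = F
u AND (r XOR (q IMPLIES u)) = F AND F = F
q XOR r = F XOR T = T
t AND (q XOR r) = F AND T = F
NOT (t AND (q XOR r)) = NOT F = T
NOT NOT (t AND (q XOR r)) = NOT T = F
NOT NOT (t AND (q XOR r)) IMPLIES r = F IMPLIES T = T
NOT (NOT NOT (t AND (q XOR r)) IMPLIES r) = NOT T = F
(u AND (r XOR (q IMPLIES u))) AND NOT (NOT NOT (t AND (q XOR r)) IMPLIES r) = F AND F = F
((u IFF r) OR ((r OR (t XOR r)) XOR ((r XOR q) OR (((r XOR u) IFF q) XOR u)))) IFF ((u AND (r XOR (q IMPLIES u))) AND NOT (NOT NOT (t AND (q XOR r)) IMPLIES r)) = F IFF F = T

T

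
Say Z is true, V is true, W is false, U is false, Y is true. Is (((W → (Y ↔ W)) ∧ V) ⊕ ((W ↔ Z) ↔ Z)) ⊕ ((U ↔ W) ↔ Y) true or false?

False

Y ↔ W = True ↔ False = False
W → (Y ↔ W) = False → False = True
(W → (Y ↔ W)) ∧ V = True ∧ True = True
W ↔ Z = False ↔ True = False
(W ↔ Z) ↔ Z = False ↔ True = False
((W → (Y ↔ W)) ∧ V) ⊕ ((W ↔ Z) ↔ Z) = True ⊕ False = True
U ↔ W = False ↔ False = True
(U ↔ W) ↔ Y = True ↔ True = True
(((W → (Y ↔ W)) ∧ V) ⊕ ((W ↔ Z) ↔ Z)) ⊕ ((U ↔ W) ↔ Y) = True ⊕ True = False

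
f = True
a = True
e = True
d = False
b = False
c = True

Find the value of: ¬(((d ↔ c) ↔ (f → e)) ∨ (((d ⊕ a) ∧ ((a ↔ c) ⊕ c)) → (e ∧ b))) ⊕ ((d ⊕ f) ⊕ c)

d ↔ c = False ↔ True = False
f → e = True → True = True
(d ↔ c) ↔ (f → e) = False ↔ True = False
d ⊕ a = False ⊕ True = True
a ↔ c = True ↔ True = True
(a ↔ c) ⊕ c = True ⊕ True = False
(d ⊕ a) ∧ ((a ↔ c) ⊕ c) = True ∧ False = False
e ∧ b = True ∧ False = False
((d ⊕ a) ∧ ((a ↔ c) ⊕ c)) → (e ∧ b) = False → False = True
((d ↔ c) ↔ (f → e)) ∨ (((d ⊕ a) ∧ ((a ↔ c) ⊕ c)) → (e ∧ b)) = False ∨ True = True
¬(((d ↔ c) ↔ (f → e)) ∨ (((d ⊕ a) ∧ ((a ↔ c) ⊕ c)) → (e ∧ b))) = ¬True = False
d ⊕ f = False ⊕ True = True
(d ⊕ f) ⊕ c = True ⊕ True = False
¬(((d ↔ c) ↔ (f → e)) ∨ (((d ⊕ a) ∧ ((a ↔ c) ⊕ c)) → (e ∧ b))) ⊕ ((d ⊕ f) ⊕ c) = False ⊕ False = False

False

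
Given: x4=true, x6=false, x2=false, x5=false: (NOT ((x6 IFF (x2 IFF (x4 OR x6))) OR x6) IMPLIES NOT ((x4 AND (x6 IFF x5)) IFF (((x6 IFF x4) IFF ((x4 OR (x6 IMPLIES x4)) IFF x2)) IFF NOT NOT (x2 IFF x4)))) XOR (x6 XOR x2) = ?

true

x4 OR x6 = true OR false = true
x2 IFF (x4 OR x6) = false IFF true = false
x6 IFF (x2 IFF (x4 OR x6)) = false IFF false = true
(x6 IFF (x2 IFF (x4 OR x6))) OR x6 = true OR false = true
NOT ((x6 IFF (x2 IFF (x4 OR x6))) OR x6) = NOT true = false
x6 IFF x5 = false IFF false = true
x4 AND (x6 IFF x5) = true AND true = true
x6 IFF x4 = false IFF true = false
x6 IMPLIES x4 = false IMPLIES true = true
x4 OR (x6 IMPLIES x4) = true OR true = true
(x4 OR (x6 IMPLIES x4)) IFF x2 = true IFF false = false
(x6 IFF x4) IFF ((x4 OR (x6 IMPLIES x4)) IFF x2) = false IFF false = true
x2 IFF x4 = false IFF true = false
NOT (x2 IFF x4) = NOT false = true
NOT NOT (x2 IFF x4) = NOT true = false
((x6 IFF x4) IFF ((x4 OR (x6 IMPLIES x4)) IFF x2)) IFF NOT NOT (x2 IFF x4) = true IFF false = false
(x4 AND (x6 IFF x5)) IFF (((x6 IFF x4) IFF ((x4 OR (x6 IMPLIES x4)) IFF x2)) IFF NOT NOT (x2 IFF x4)) = true IFF false = false
NOT ((x4 AND (x6 IFF x5)) IFF (((x6 IFF x4) IFF ((x4 OR (x6 IMPLIES x4)) IFF x2)) IFF NOT NOT (x2 IFF x4))) = NOT false = true
NOT ((x6 IFF (x2 IFF (x4 OR x6))) OR x6) IMPLIES NOT ((x4 AND (x6 IFF x5)) IFF (((x6 IFF x4) IFF ((x4 OR (x6 IMPLIES x4)) IFF x2)) IFF NOT NOT (x2 IFF x4))) = false IMPLIES true = true
x6 XOR x2 = false XOR false = false
(NOT ((x6 IFF (x2 IFF (x4 OR x6))) OR x6) IMPLIES NOT ((x4 AND (x6 IFF x5)) IFF (((x6 IFF x4) IFF ((x4 OR (x6 IMPLIES x4)) IFF x2)) IFF NOT NOT (x2 IFF x4)))) XOR (x6 XOR x2) = true XOR false = true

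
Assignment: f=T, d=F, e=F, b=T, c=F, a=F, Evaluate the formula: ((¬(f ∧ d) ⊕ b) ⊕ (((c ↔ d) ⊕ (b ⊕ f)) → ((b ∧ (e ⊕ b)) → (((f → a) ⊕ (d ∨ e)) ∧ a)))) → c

f ∧ d = T ∧ F = F
¬(f ∧ d) = ¬F = T
¬(f ∧ d) ⊕ b = T ⊕ T = F
c ↔ d = F ↔ F = T
b ⊕ f = T ⊕ T = F
(c ↔ d) ⊕ (b ⊕ f) = T ⊕ F = T
e ⊕ b = F ⊕ T = T
b ∧ (e ⊕ b) = T ∧ T = T
f → a = T → F = F
d ∨ e = F ∨ F = F
(f → a) ⊕ (d ∨ e) = F ⊕ F = F
((f → a) ⊕ (d ∨ e)) ∧ a = F ∧ F = F
(b ∧ (e ⊕ b)) → (((f → a) ⊕ (d ∨ e)) ∧ a) = T → F = F
((c ↔ d) ⊕ (b ⊕ f)) → ((b ∧ (e ⊕ b)) → (((f → a) ⊕ (d ∨ e)) ∧ a)) = T → F = F
(¬(f ∧ d) ⊕ b) ⊕ (((c ↔ d) ⊕ (b ⊕ f)) → ((b ∧ (e ⊕ b)) → (((f → a) ⊕ (d ∨ e)) ∧ a))) = F ⊕ F = F
((¬(f ∧ d) ⊕ b) ⊕ (((c ↔ d) ⊕ (b ⊕ f)) → ((b ∧ (e ⊕ b)) → (((f → a) ⊕ (d ∨ e)) ∧ a)))) → c = F → F = T

T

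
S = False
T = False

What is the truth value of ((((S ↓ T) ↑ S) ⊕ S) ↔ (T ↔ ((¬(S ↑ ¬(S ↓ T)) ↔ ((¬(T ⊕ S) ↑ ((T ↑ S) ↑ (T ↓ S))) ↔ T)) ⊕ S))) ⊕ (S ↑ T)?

True

Substituting S=False, T=False:
S ↓ T = False ↓ False = True
(S ↓ T) ↑ S = True ↑ False = True
((S ↓ T) ↑ S) ⊕ S = True ⊕ False = True
S ↓ T = False ↓ False = True
¬(S ↓ T) = ¬True = False
S ↑ ¬(S ↓ T) = False ↑ False = True
¬(S ↑ ¬(S ↓ T)) = ¬True = False
T ⊕ S = False ⊕ False = False
¬(T ⊕ S) = ¬False = True
T ↑ S = False ↑ False = True
T ↓ S = False ↓ False = True
(T ↑ S) ↑ (T ↓ S) = True ↑ True = False
¬(T ⊕ S) ↑ ((T ↑ S) ↑ (T ↓ S)) = True ↑ False = True
(¬(T ⊕ S) ↑ ((T ↑ S) ↑ (T ↓ S))) ↔ T = True ↔ False = False
¬(S ↑ ¬(S ↓ T)) ↔ ((¬(T ⊕ S) ↑ ((T ↑ S) ↑ (T ↓ S))) ↔ T) = False ↔ False = True
(¬(S ↑ ¬(S ↓ T)) ↔ ((¬(T ⊕ S) ↑ ((T ↑ S) ↑ (T ↓ S))) ↔ T)) ⊕ S = True ⊕ False = True
T ↔ ((¬(S ↑ ¬(S ↓ T)) ↔ ((¬(T ⊕ S) ↑ ((T ↑ S) ↑ (T ↓ S))) ↔ T)) ⊕ S) = False ↔ True = False
(((S ↓ T) ↑ S) ⊕ S) ↔ (T ↔ ((¬(S ↑ ¬(S ↓ T)) ↔ ((¬(T ⊕ S) ↑ ((T ↑ S) ↑ (T ↓ S))) ↔ T)) ⊕ S)) = True ↔ False = False
S ↑ T = False ↑ False = True
((((S ↓ T) ↑ S) ⊕ S) ↔ (T ↔ ((¬(S ↑ ¬(S ↓ T)) ↔ ((¬(T ⊕ S) ↑ ((T ↑ S) ↑ (T ↓ S))) ↔ T)) ⊕ S))) ⊕ (S ↑ T) = False ⊕ True = True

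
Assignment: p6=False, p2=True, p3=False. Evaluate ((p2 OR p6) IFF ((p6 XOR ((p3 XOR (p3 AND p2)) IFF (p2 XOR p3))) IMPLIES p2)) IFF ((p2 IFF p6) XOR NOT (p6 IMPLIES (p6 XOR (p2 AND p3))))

Substituting p6=False, p2=True, p3=False:
p2 OR p6 = True OR False = True
p3 AND p2 = False AND True = False
p3 XOR (p3 AND p2) = False XOR False = False
p2 XOR p3 = True XOR False = True
(p3 XOR (p3 AND p2)) IFF (p2 XOR p3) = False IFF True = False
p6 XOR ((p3 XOR (p3 AND p2)) IFF (p2 XOR p3)) = False XOR False = False
(p6 XOR ((p3 XOR (p3 AND p2)) IFF (p2 XOR p3))) IMPLIES p2 = False IMPLIES True = True
(p2 OR p6) IFF ((p6 XOR ((p3 XOR (p3 AND p2)) IFF (p2 XOR p3))) IMPLIES p2) = True IFF True = True
p2 IFF p6 = True IFF False = False
p2 AND p3 = True AND False = False
p6 XOR (p2 AND p3) = False XOR False = False
p6 IMPLIES (p6 XOR (p2 AND p3)) = False IMPLIES False = True
NOT (p6 IMPLIES (p6 XOR (p2 AND p3))) = NOT True = False
(p2 IFF p6) XOR NOT (p6 IMPLIES (p6 XOR (p2 AND p3))) = False XOR False = False
((p2 OR p6) IFF ((p6 XOR ((p3 XOR (p3 AND p2)) IFF (p2 XOR p3))) IMPLIES p2)) IFF ((p2 IFF p6) XOR NOT (p6 IMPLIES (p6 XOR (p2 AND p3)))) = True IFF False = False

False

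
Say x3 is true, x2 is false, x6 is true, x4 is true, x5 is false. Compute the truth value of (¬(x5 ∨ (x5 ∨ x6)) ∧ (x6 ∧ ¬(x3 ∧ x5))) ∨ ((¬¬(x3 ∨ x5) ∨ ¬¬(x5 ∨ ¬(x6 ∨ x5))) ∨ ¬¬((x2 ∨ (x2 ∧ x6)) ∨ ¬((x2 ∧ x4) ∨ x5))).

Substituting x3=True, x2=False, x6=True, x4=True, x5=False:
x5 ∨ x6 = False ∨ True = True
x5 ∨ (x5 ∨ x6) = False ∨ True = True
¬(x5 ∨ (x5 ∨ x6)) = ¬True = False
x3 ∧ x5 = True ∧ False = False
¬(x3 ∧ x5) = ¬False = True
x6 ∧ ¬(x3 ∧ x5) = True ∧ True = True
¬(x5 ∨ (x5 ∨ x6)) ∧ (x6 ∧ ¬(x3 ∧ x5)) = False ∧ True = False
x3 ∨ x5 = True ∨ False = True
¬(x3 ∨ x5) = ¬True = False
¬¬(x3 ∨ x5) = ¬False = True
x6 ∨ x5 = True ∨ False = True
¬(x6 ∨ x5) = ¬True = False
x5 ∨ ¬(x6 ∨ x5) = False ∨ False = False
¬(x5 ∨ ¬(x6 ∨ x5)) = ¬False = True
¬¬(x5 ∨ ¬(x6 ∨ x5)) = ¬True = False
¬¬(x3 ∨ x5) ∨ ¬¬(x5 ∨ ¬(x6 ∨ x5)) = True ∨ False = True
x2 ∧ x6 = False ∧ True = False
x2 ∨ (x2 ∧ x6) = False ∨ False = False
x2 ∧ x4 = False ∧ True = False
(x2 ∧ x4) ∨ x5 = False ∨ False = False
¬((x2 ∧ x4) ∨ x5) = ¬False = True
(x2 ∨ (x2 ∧ x6)) ∨ ¬((x2 ∧ x4) ∨ x5) = False ∨ True = True
¬((x2 ∨ (x2 ∧ x6)) ∨ ¬((x2 ∧ x4) ∨ x5)) = ¬True = False
¬¬((x2 ∨ (x2 ∧ x6)) ∨ ¬((x2 ∧ x4) ∨ x5)) = ¬False = True
(¬¬(x3 ∨ x5) ∨ ¬¬(x5 ∨ ¬(x6 ∨ x5))) ∨ ¬¬((x2 ∨ (x2 ∧ x6)) ∨ ¬((x2 ∧ x4) ∨ x5)) = True ∨ True = True
(¬(x5 ∨ (x5 ∨ x6)) ∧ (x6 ∧ ¬(x3 ∧ x5))) ∨ ((¬¬(x3 ∨ x5) ∨ ¬¬(x5 ∨ ¬(x6 ∨ x5))) ∨ ¬¬((x2 ∨ (x2 ∧ x6)) ∨ ¬((x2 ∧ x4) ∨ x5))) = False ∨ True = True

True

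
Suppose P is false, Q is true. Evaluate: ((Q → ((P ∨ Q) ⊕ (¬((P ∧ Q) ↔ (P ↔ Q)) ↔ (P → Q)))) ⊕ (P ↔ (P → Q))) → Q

P ∨ Q = F ∨ T = T
P ∧ Q = F ∧ T = F
P ↔ Q = F ↔ T = F
(P ∧ Q) ↔ (P ↔ Q) = F ↔ F = T
¬((P ∧ Q) ↔ (P ↔ Q)) = ¬T = F
P → Q = F → T = T
¬((P ∧ Q) ↔ (P ↔ Q)) ↔ (P → Q) = F ↔ T = F
(P ∨ Q) ⊕ (¬((P ∧ Q) ↔ (P ↔ Q)) ↔ (P → Q)) = T ⊕ F = T
Q → ((P ∨ Q) ⊕ (¬((P ∧ Q) ↔ (P ↔ Q)) ↔ (P → Q))) = T → T = T
P → Q = F → T = T
P ↔ (P → Q) = F ↔ T = F
(Q → ((P ∨ Q) ⊕ (¬((P ∧ Q) ↔ (P ↔ Q)) ↔ (P → Q)))) ⊕ (P ↔ (P → Q)) = T ⊕ F = T
((Q → ((P ∨ Q) ⊕ (¬((P ∧ Q) ↔ (P ↔ Q)) ↔ (P → Q)))) ⊕ (P ↔ (P → Q))) → Q = T → T = T

T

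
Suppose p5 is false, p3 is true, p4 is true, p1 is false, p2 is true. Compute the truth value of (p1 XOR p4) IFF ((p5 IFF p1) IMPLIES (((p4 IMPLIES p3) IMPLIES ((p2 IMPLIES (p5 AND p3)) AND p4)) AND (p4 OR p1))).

false

p1 XOR p4 = false XOR true = true
p5 IFF p1 = false IFF false = true
p4 IMPLIES p3 = true IMPLIES true = true
p5 AND p3 = false AND true = false
p2 IMPLIES (p5 AND p3) = true IMPLIES false = false
(p2 IMPLIES (p5 AND p3)) AND p4 = false AND true = false
(p4 IMPLIES p3) IMPLIES ((p2 IMPLIES (p5 AND p3)) AND p4) = true IMPLIES false = false
p4 OR p1 = true OR false = true
((p4 IMPLIES p3) IMPLIES ((p2 IMPLIES (p5 AND p3)) AND p4)) AND (p4 OR p1) = false AND true = false
(p5 IFF p1) IMPLIES (((p4 IMPLIES p3) IMPLIES ((p2 IMPLIES (p5 AND p3)) AND p4)) AND (p4 OR p1)) = true IMPLIES false = false
(p1 XOR p4) IFF ((p5 IFF p1) IMPLIES (((p4 IMPLIES p3) IMPLIES ((p2 IMPLIES (p5 AND p3)) AND p4)) AND (p4 OR p1))) = true IFF false = false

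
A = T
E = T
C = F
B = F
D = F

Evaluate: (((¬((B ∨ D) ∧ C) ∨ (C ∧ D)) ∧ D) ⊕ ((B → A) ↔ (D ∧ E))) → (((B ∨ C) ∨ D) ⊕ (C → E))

T

B ∨ D = F ∨ F = F
(B ∨ D) ∧ C = F ∧ F = F
¬((B ∨ D) ∧ C) = ¬F = T
C ∧ D = F ∧ F = F
¬((B ∨ D) ∧ C) ∨ (C ∧ D) = T ∨ F = T
(¬((B ∨ D) ∧ C) ∨ (C ∧ D)) ∧ D = T ∧ F = F
B → A = F → T = T
D ∧ E = F ∧ T = F
(B → A) ↔ (D ∧ E) = T ↔ F = F
((¬((B ∨ D) ∧ C) ∨ (C ∧ D)) ∧ D) ⊕ ((B → A) ↔ (D ∧ E)) = F ⊕ F = F
B ∨ C = F ∨ F = F
(B ∨ C) ∨ D = F ∨ F = F
C → E = F → T = T
((B ∨ C) ∨ D) ⊕ (C → E) = F ⊕ T = T
(((¬((B ∨ D) ∧ C) ∨ (C ∧ D)) ∧ D) ⊕ ((B → A) ↔ (D ∧ E))) → (((B ∨ C) ∨ D) ⊕ (C → E)) = F → T = T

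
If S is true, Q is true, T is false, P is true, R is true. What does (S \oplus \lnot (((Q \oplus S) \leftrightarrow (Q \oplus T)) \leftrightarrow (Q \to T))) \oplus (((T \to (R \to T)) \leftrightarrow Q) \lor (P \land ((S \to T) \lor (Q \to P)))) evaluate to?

\text{False}

Q \oplus S = \text{True} \oplus \text{True} = \text{False}
Q \oplus T = \text{True} \oplus \text{False} = \text{True}
(Q \oplus S) \leftrightarrow (Q \oplus T) = \text{False} \leftrightarrow \text{True} = \text{False}
Q \to T = \text{True} \to \text{False} = \text{False}
((Q \oplus S) \leftrightarrow (Q \oplus T)) \leftrightarrow (Q \to T) = \text{False} \leftrightarrow \text{False} = \text{True}
\lnot (((Q \oplus S) \leftrightarrow (Q \oplus T)) \leftrightarrow (Q \to T)) = \lnot \text{True} = \text{False}
S \oplus \lnot (((Q \oplus S) \leftrightarrow (Q \oplus T)) \leftrightarrow (Q \to T)) = \text{True} \oplus \text{False} = \text{True}
R \to T = \text{True} \to \text{False} = \text{False}
T \to (R \to T) = \text{False} \to \text{False} = \text{True}
(T \to (R \to T)) \leftrightarrow Q = \text{True} \leftrightarrow \text{True} = \text{True}
S \to T = \text{True} \to \text{False} = \text{False}
Q \to P = \text{True} \to \text{True} = \text{True}
(S \to T) \lor (Q \to P) = \text{False} \lor \text{True} = \text{True}
P \land ((S \to T) \lor (Q \to P)) = \text{True} \land \text{True} = \text{True}
((T \to (R \to T)) \leftrightarrow Q) \lor (P \land ((S \to T) \lor (Q \to P))) = \text{True} \lor \text{True} = \text{True}
(S \oplus \lnot (((Q \oplus S) \leftrightarrow (Q \oplus T)) \leftrightarrow (Q \to T))) \oplus (((T \to (R \to T)) \leftrightarrow Q) \lor (P \land ((S \to T) \lor (Q \to P)))) = \text{True} \oplus \text{True} = \text{False}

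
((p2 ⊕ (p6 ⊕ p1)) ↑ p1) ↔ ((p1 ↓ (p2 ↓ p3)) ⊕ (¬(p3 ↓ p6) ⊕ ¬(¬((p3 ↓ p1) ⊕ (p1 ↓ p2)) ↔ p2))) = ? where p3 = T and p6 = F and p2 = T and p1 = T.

p6 ⊕ p1 = F ⊕ T = T
p2 ⊕ (p6 ⊕ p1) = T ⊕ T = F
(p2 ⊕ (p6 ⊕ p1)) ↑ p1 = F ↑ T = T
p2 ↓ p3 = T ↓ T = F
p1 ↓ (p2 ↓ p3) = T ↓ F = F
p3 ↓ p6 = T ↓ F = F
¬(p3 ↓ p6) = ¬F = T
p3 ↓ p1 = T ↓ T = F
p1 ↓ p2 = T ↓ T = F
(p3 ↓ p1) ⊕ (p1 ↓ p2) = F ⊕ F = F
¬((p3 ↓ p1) ⊕ (p1 ↓ p2)) = ¬F = T
¬((p3 ↓ p1) ⊕ (p1 ↓ p2)) ↔ p2 = T ↔ T = T
¬(¬((p3 ↓ p1) ⊕ (p1 ↓ p2)) ↔ p2) = ¬T = F
¬(p3 ↓ p6) ⊕ ¬(¬((p3 ↓ p1) ⊕ (p1 ↓ p2)) ↔ p2) = T ⊕ F = T
(p1 ↓ (p2 ↓ p3)) ⊕ (¬(p3 ↓ p6) ⊕ ¬(¬((p3 ↓ p1) ⊕ (p1 ↓ p2)) ↔ p2)) = F ⊕ T = T
((p2 ⊕ (p6 ⊕ p1)) ↑ p1) ↔ ((p1 ↓ (p2 ↓ p3)) ⊕ (¬(p3 ↓ p6) ⊕ ¬(¬((p3 ↓ p1) ⊕ (p1 ↓ p2)) ↔ p2))) = T ↔ T = T

T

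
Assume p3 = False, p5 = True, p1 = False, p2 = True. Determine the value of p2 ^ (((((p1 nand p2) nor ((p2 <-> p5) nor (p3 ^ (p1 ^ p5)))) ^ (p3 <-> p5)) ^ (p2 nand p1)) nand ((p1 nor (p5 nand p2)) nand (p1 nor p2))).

Substituting p3=False, p5=True, p1=False, p2=True:
p1 nand p2 = False nand True = True
p2 <-> p5 = True <-> True = True
p1 ^ p5 = False ^ True = True
p3 ^ (p1 ^ p5) = False ^ True = True
(p2 <-> p5) nor (p3 ^ (p1 ^ p5)) = True nor True = False
(p1 nand p2) nor ((p2 <-> p5) nor (p3 ^ (p1 ^ p5))) = True nor False = False
p3 <-> p5 = False <-> True = False
((p1 nand p2) nor ((p2 <-> p5) nor (p3 ^ (p1 ^ p5)))) ^ (p3 <-> p5) = False ^ False = False
p2 nand p1 = True nand False = True
(((p1 nand p2) nor ((p2 <-> p5) nor (p3 ^ (p1 ^ p5)))) ^ (p3 <-> p5)) ^ (p2 nand p1) = False ^ True = True
p5 nand p2 = True nand True = False
p1 nor (p5 nand p2) = False nor False = True
p1 nor p2 = False nor True = False
(p1 nor (p5 nand p2)) nand (p1 nor p2) = True nand False = True
((((p1 nand p2) nor ((p2 <-> p5) nor (p3 ^ (p1 ^ p5)))) ^ (p3 <-> p5)) ^ (p2 nand p1)) nand ((p1 nor (p5 nand p2)) nand (p1 nor p2)) = True nand True = False
p2 ^ (((((p1 nand p2) nor ((p2 <-> p5) nor (p3 ^ (p1 ^ p5)))) ^ (p3 <-> p5)) ^ (p2 nand p1)) nand ((p1 nor (p5 nand p2)) nand (p1 nor p2))) = True ^ False = True

True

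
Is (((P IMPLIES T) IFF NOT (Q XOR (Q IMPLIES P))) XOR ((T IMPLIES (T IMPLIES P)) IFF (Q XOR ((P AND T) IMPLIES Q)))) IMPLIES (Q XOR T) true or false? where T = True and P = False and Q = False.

P IMPLIES T = False IMPLIES True = True
Q IMPLIES P = False IMPLIES False = True
Q XOR (Q IMPLIES P) = False XOR True = True
NOT (Q XOR (Q IMPLIES P)) = NOT True = False
(P IMPLIES T) IFF NOT (Q XOR (Q IMPLIES P)) = True IFF False = False
T IMPLIES P = True IMPLIES False = False
T IMPLIES (T IMPLIES P) = True IMPLIES False = False
P AND T = False AND True = False
(P AND T) IMPLIES Q = False IMPLIES False = True
Q XOR ((P AND T) IMPLIES Q) = False XOR True = True
(T IMPLIES (T IMPLIES P)) IFF (Q XOR ((P AND T) IMPLIES Q)) = False IFF True = False
((P IMPLIES T) IFF NOT (Q XOR (Q IMPLIES P))) XOR ((T IMPLIES (T IMPLIES P)) IFF (Q XOR ((P AND T) IMPLIES Q))) = False XOR False = False
Q XOR T = False XOR True = True
(((P IMPLIES T) IFF NOT (Q XOR (Q IMPLIES P))) XOR ((T IMPLIES (T IMPLIES P)) IFF (Q XOR ((P AND T) IMPLIES Q)))) IMPLIES (Q XOR T) = False IMPLIES True = True

True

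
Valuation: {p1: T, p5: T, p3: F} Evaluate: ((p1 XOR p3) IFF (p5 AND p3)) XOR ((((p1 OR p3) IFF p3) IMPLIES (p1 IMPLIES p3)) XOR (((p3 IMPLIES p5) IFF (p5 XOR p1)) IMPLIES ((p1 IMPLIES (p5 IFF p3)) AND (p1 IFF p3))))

F

p1 XOR p3 = T XOR F = T
p5 AND p3 = T AND F = F
(p1 XOR p3) IFF (p5 AND p3) = T IFF F = F
p1 OR p3 = T OR F = T
(p1 OR p3) IFF p3 = T IFF F = F
p1 IMPLIES p3 = T IMPLIES F = F
((p1 OR p3) IFF p3) IMPLIES (p1 IMPLIES p3) = F IMPLIES F = T
p3 IMPLIES p5 = F IMPLIES T = T
p5 XOR p1 = T XOR T = F
(p3 IMPLIES p5) IFF (p5 XOR p1) = T IFF F = F
p5 IFF p3 = T IFF F = F
p1 IMPLIES (p5 IFF p3) = T IMPLIES F = F
p1 IFF p3 = T IFF F = F
(p1 IMPLIES (p5 IFF p3)) AND (p1 IFF p3) = F AND F = F
((p3 IMPLIES p5) IFF (p5 XOR p1)) IMPLIES ((p1 IMPLIES (p5 IFF p3)) AND (p1 IFF p3)) = F IMPLIES F = T
(((p1 OR p3) IFF p3) IMPLIES (p1 IMPLIES p3)) XOR (((p3 IMPLIES p5) IFF (p5 XOR p1)) IMPLIES ((p1 IMPLIES (p5 IFF p3)) AND (p1 IFF p3))) = T XOR T = F
((p1 XOR p3) IFF (p5 AND p3)) XOR ((((p1 OR p3) IFF p3) IMPLIES (p1 IMPLIES p3)) XOR (((p3 IMPLIES p5) IFF (p5 XOR p1)) IMPLIES ((p1 IMPLIES (p5 IFF p3)) AND (p1 IFF p3)))) = F XOR F = F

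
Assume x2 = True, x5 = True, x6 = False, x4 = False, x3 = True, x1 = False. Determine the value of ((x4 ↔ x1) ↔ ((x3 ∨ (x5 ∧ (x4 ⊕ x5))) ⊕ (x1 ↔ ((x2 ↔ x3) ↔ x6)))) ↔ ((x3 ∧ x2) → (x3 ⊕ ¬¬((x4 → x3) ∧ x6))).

False

Substituting x2=True, x5=True, x6=False, x4=False, x3=True, x1=False:
x4 ↔ x1 = False ↔ False = True
x4 ⊕ x5 = False ⊕ True = True
x5 ∧ (x4 ⊕ x5) = True ∧ True = True
x3 ∨ (x5 ∧ (x4 ⊕ x5)) = True ∨ True = True
x2 ↔ x3 = True ↔ True = True
(x2 ↔ x3) ↔ x6 = True ↔ False = False
x1 ↔ ((x2 ↔ x3) ↔ x6) = False ↔ False = True
(x3 ∨ (x5 ∧ (x4 ⊕ x5))) ⊕ (x1 ↔ ((x2 ↔ x3) ↔ x6)) = True ⊕ True = False
(x4 ↔ x1) ↔ ((x3 ∨ (x5 ∧ (x4 ⊕ x5))) ⊕ (x1 ↔ ((x2 ↔ x3) ↔ x6))) = True ↔ False = False
x3 ∧ x2 = True ∧ True = True
x4 → x3 = False → True = True
(x4 → x3) ∧ x6 = True ∧ False = False
¬((x4 → x3) ∧ x6) = ¬False = True
¬¬((x4 → x3) ∧ x6) = ¬True = False
x3 ⊕ ¬¬((x4 → x3) ∧ x6) = True ⊕ False = True
(x3 ∧ x2) → (x3 ⊕ ¬¬((x4 → x3) ∧ x6)) = True → True = True
((x4 ↔ x1) ↔ ((x3 ∨ (x5 ∧ (x4 ⊕ x5))) ⊕ (x1 ↔ ((x2 ↔ x3) ↔ x6)))) ↔ ((x3 ∧ x2) → (x3 ⊕ ¬¬((x4 → x3) ∧ x6))) = False ↔ True = False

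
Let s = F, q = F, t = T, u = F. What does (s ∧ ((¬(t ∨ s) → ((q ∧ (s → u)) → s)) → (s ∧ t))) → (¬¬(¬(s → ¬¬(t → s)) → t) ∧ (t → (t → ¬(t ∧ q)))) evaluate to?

Substituting s=F, q=F, t=T, u=F:
t ∨ s = T ∨ F = T
¬(t ∨ s) = ¬T = F
s → u = F → F = T
q ∧ (s → u) = F ∧ T = F
(q ∧ (s → u)) → s = F → F = T
¬(t ∨ s) → ((q ∧ (s → u)) → s) = F → T = T
s ∧ t = F ∧ T = F
(¬(t ∨ s) → ((q ∧ (s → u)) → s)) → (s ∧ t) = T → F = F
s ∧ ((¬(t ∨ s) → ((q ∧ (s → u)) → s)) → (s ∧ t)) = F ∧ F = F
t → s = T → F = F
¬(t → s) = ¬F = T
¬¬(t → s) = ¬T = F
s → ¬¬(t → s) = F → F = T
¬(s → ¬¬(t → s)) = ¬T = F
¬(s → ¬¬(t → s)) → t = F → T = T
¬(¬(s → ¬¬(t → s)) → t) = ¬T = F
¬¬(¬(s → ¬¬(t → s)) → t) = ¬F = T
t ∧ q = T ∧ F = F
¬(t ∧ q) = ¬F = T
t → ¬(t ∧ q) = T → T = T
t → (t → ¬(t ∧ q)) = T → T = T
¬¬(¬(s → ¬¬(t → s)) → t) ∧ (t → (t → ¬(t ∧ q))) = T ∧ T = T
(s ∧ ((¬(t ∨ s) → ((q ∧ (s → u)) → s)) → (s ∧ t))) → (¬¬(¬(s → ¬¬(t → s)) → t) ∧ (t → (t → ¬(t ∧ q)))) = F → T = T

T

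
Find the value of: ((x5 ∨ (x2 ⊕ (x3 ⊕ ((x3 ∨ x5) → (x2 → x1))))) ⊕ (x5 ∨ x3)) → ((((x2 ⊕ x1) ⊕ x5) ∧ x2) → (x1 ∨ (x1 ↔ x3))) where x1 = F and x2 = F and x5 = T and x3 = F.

x3 ∨ x5 = F ∨ T = T
x2 → x1 = F → F = T
(x3 ∨ x5) → (x2 → x1) = T → T = T
x3 ⊕ ((x3 ∨ x5) → (x2 → x1)) = F ⊕ T = T
x2 ⊕ (x3 ⊕ ((x3 ∨ x5) → (x2 → x1))) = F ⊕ T = T
x5 ∨ (x2 ⊕ (x3 ⊕ ((x3 ∨ x5) → (x2 → x1)))) = T ∨ T = T
x5 ∨ x3 = T ∨ F = T
(x5 ∨ (x2 ⊕ (x3 ⊕ ((x3 ∨ x5) → (x2 → x1))))) ⊕ (x5 ∨ x3) = T ⊕ T = F
x2 ⊕ x1 = F ⊕ F = F
(x2 ⊕ x1) ⊕ x5 = F ⊕ T = T
((x2 ⊕ x1) ⊕ x5) ∧ x2 = T ∧ F = F
x1 ↔ x3 = F ↔ F = T
x1 ∨ (x1 ↔ x3) = F ∨ T = T
(((x2 ⊕ x1) ⊕ x5) ∧ x2) → (x1 ∨ (x1 ↔ x3)) = F → T = T
((x5 ∨ (x2 ⊕ (x3 ⊕ ((x3 ∨ x5) → (x2 → x1))))) ⊕ (x5 ∨ x3)) → ((((x2 ⊕ x1) ⊕ x5) ∧ x2) → (x1 ∨ (x1 ↔ x3))) = F → T = T

T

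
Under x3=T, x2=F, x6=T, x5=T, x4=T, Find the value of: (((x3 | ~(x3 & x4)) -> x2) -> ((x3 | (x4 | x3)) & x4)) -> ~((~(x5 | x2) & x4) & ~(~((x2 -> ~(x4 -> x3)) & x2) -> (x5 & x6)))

Substituting x3=T, x2=F, x6=T, x5=T, x4=T:
x3 & x4 = T & T = T
~(x3 & x4) = ~T = F
x3 | ~(x3 & x4) = T | F = T
(x3 | ~(x3 & x4)) -> x2 = T -> F = F
x4 | x3 = T | T = T
x3 | (x4 | x3) = T | T = T
(x3 | (x4 | x3)) & x4 = T & T = T
((x3 | ~(x3 & x4)) -> x2) -> ((x3 | (x4 | x3)) & x4) = F -> T = T
x5 | x2 = T | F = T
~(x5 | x2) = ~T = F
~(x5 | x2) & x4 = F & T = F
x4 -> x3 = T -> T = T
~(x4 -> x3) = ~T = F
x2 -> ~(x4 -> x3) = F -> F = T
(x2 -> ~(x4 -> x3)) & x2 = T & F = F
~((x2 -> ~(x4 -> x3)) & x2) = ~F = T
x5 & x6 = T & T = T
~((x2 -> ~(x4 -> x3)) & x2) -> (x5 & x6) = T -> T = T
~(~((x2 -> ~(x4 -> x3)) & x2) -> (x5 & x6)) = ~T = F
(~(x5 | x2) & x4) & ~(~((x2 -> ~(x4 -> x3)) & x2) -> (x5 & x6)) = F & F = F
~((~(x5 | x2) & x4) & ~(~((x2 -> ~(x4 -> x3)) & x2) -> (x5 & x6))) = ~F = T
(((x3 | ~(x3 & x4)) -> x2) -> ((x3 | (x4 | x3)) & x4)) -> ~((~(x5 | x2) & x4) & ~(~((x2 -> ~(x4 -> x3)) & x2) -> (x5 & x6))) = T -> T = T

T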